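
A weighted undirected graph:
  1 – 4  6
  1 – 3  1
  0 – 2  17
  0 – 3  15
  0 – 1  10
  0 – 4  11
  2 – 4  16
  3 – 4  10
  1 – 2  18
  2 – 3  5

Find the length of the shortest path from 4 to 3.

Some routes from 4 to 3:
4-2-3: 16 + 5 = 21
4-0-1-3: 11 + 10 + 1 = 22
4-3: 10
4-1-3: 6 + 1 = 7
The minimum is 7.

7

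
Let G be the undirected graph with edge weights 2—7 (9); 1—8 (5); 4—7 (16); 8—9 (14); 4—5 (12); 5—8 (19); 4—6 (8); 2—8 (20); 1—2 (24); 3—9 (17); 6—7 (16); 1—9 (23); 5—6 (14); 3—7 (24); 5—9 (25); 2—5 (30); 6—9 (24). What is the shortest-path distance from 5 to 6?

Checking several routes:
5→4→6: 12 + 8 = 20
5→9→6: 25 + 24 = 49
5→4→7→6: 12 + 16 + 16 = 44
5→6: 14
Shortest: 14.

14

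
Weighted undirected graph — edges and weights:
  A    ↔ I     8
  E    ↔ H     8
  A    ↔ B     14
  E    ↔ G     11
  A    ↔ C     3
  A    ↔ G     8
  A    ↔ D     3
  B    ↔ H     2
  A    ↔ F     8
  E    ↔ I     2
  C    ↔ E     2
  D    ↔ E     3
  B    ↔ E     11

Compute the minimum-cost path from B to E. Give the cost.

A few of the B→E routes:
B → A → C → E: 14 + 3 + 2 = 19
B → A → I → E: 14 + 8 + 2 = 24
B → E: 11
B → H → E: 2 + 8 = 10
B → A → D → E: 14 + 3 + 3 = 20
Best route has total 10.

10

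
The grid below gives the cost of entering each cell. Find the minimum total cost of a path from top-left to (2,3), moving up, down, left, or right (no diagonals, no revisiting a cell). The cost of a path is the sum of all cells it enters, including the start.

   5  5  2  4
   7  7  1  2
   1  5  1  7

One optimal route is [0,0]→[0,1]→[0,2]→[1,2]→[2,2]→[2,3].
Its cost is 5 + 5 + 2 + 1 + 1 + 7 = 21.

21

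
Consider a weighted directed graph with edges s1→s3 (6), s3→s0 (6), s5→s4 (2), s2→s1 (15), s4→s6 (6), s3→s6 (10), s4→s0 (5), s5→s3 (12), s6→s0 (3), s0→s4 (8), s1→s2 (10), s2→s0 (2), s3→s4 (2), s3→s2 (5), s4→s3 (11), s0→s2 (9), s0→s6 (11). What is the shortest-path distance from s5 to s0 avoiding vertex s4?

18

Routes from s5 to s0 avoiding s4:
s5 -> s3 -> s0: 12 + 6 = 18
s5 -> s3 -> s2 -> s0: 12 + 5 + 2 = 19
s5 -> s3 -> s6 -> s0: 12 + 10 + 3 = 25
The minimum is 18.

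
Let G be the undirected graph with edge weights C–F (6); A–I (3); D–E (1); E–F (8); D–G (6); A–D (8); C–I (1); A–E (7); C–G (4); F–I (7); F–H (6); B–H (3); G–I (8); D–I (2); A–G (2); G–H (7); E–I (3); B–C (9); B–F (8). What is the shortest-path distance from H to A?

9

A few of the H→A routes:
H → G → A: 7 + 2 = 9
H → G → C → I → A: 7 + 4 + 1 + 3 = 15
H → B → C → I → A: 3 + 9 + 1 + 3 = 16
H → F → I → A: 6 + 7 + 3 = 16
Shortest: 9.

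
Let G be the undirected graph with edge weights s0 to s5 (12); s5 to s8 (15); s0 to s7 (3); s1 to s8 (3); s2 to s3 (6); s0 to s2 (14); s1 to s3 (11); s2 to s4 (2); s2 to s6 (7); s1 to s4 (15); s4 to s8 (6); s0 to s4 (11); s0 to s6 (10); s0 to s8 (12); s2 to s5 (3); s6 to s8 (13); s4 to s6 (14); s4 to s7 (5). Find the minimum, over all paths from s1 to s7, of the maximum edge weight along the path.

A few of the s1→s7 routes:
s1 - s8 - s4 - s0 - s7: max(3, 6, 11, 3) = 11
s1 - s8 - s4 - s2 - s6 - s0 - s7: max(3, 6, 2, 7, 10, 3) = 10
s1 - s3 - s2 - s6 - s0 - s7: max(11, 6, 7, 10, 3) = 11
s1 - s8 - s4 - s7: max(3, 6, 5) = 6
s1 - s3 - s2 - s6 - s0 - s4 - s7: max(11, 6, 7, 10, 11, 5) = 11
The minimum achievable maximum is 6.

6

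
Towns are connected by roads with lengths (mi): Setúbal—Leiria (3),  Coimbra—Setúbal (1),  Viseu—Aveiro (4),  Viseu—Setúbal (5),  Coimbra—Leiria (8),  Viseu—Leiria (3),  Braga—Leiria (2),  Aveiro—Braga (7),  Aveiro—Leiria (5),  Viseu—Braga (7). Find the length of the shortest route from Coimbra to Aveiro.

9

A few of the Coimbra→Aveiro routes:
Coimbra → Setúbal → Viseu → Aveiro: 1 + 5 + 4 = 10
Coimbra → Setúbal → Leiria → Aveiro: 1 + 3 + 5 = 9
Coimbra → Setúbal → Leiria → Braga → Aveiro: 1 + 3 + 2 + 7 = 13
Coimbra → Setúbal → Leiria → Viseu → Aveiro: 1 + 3 + 3 + 4 = 11
Coimbra → Leiria → Aveiro: 8 + 5 = 13
Best route has total 9 mi.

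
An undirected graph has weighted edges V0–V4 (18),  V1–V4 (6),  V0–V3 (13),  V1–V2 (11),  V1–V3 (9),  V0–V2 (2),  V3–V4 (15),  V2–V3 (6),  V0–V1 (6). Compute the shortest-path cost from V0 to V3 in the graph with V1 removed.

8

Paths from V0 to V3 avoiding V1:
V0→V4→V3: 18 + 15 = 33
V0→V2→V3: 2 + 6 = 8
V0→V3: 13
Best route has total 8.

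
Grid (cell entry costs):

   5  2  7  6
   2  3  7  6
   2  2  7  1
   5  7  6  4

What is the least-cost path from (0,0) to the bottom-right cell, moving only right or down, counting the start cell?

23

Path r0c0 → r1c0 → r2c0 → r2c1 → r2c2 → r2c3 → r3c3: 5 + 2 + 2 + 2 + 7 + 1 + 4 = 23.
(Top row then right column would cost 31.)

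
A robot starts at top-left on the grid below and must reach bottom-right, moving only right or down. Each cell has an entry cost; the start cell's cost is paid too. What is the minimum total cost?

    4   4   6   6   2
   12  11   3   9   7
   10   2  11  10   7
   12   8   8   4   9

45

One optimal route is (0,0) (0,1) (0,2) (0,3) (0,4) (1,4) (2,4) (3,4).
Its cost is 4 + 4 + 6 + 6 + 2 + 7 + 7 + 9 = 45.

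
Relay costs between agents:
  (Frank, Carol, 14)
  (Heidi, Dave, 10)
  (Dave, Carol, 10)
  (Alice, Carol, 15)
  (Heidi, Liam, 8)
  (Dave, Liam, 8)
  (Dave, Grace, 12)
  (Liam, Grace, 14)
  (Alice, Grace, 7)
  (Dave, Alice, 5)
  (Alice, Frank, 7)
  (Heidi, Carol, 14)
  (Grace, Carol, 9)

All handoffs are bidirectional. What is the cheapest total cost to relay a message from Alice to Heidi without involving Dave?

A few of the Alice→Heidi routes:
Alice-Frank-Carol-Heidi: 7 + 14 + 14 = 35
Alice-Carol-Heidi: 15 + 14 = 29
Alice-Carol-Grace-Liam-Heidi: 15 + 9 + 14 + 8 = 46
Alice-Grace-Carol-Heidi: 7 + 9 + 14 = 30
Alice-Grace-Liam-Heidi: 7 + 14 + 8 = 29
Best route has total 29.

29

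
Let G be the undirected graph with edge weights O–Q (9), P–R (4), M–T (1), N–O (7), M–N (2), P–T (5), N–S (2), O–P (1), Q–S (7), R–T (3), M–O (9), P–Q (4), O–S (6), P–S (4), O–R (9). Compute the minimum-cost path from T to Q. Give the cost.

9

Some routes from T to Q:
T-P-O-Q: 5 + 1 + 9 = 15
T-M-N-S-Q: 1 + 2 + 2 + 7 = 12
T-R-P-Q: 3 + 4 + 4 = 11
T-M-N-O-P-Q: 1 + 2 + 7 + 1 + 4 = 15
T-M-N-S-P-Q: 1 + 2 + 2 + 4 + 4 = 13
T-P-Q: 5 + 4 = 9
Best route has total 9.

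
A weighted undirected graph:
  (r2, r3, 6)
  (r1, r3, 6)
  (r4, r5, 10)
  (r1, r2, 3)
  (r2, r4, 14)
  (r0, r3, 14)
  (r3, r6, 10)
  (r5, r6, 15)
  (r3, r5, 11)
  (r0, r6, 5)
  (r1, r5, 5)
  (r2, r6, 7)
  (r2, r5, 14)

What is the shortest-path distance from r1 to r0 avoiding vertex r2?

20

Comparing a few candidate routes:
r1 - r3 - r6 - r0: 6 + 10 + 5 = 21
r1 - r3 - r0: 6 + 14 = 20
r1 - r5 - r6 - r0: 5 + 15 + 5 = 25
The minimum is 20.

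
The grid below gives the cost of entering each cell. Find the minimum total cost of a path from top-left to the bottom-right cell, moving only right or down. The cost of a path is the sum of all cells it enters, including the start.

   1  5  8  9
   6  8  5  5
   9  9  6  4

28

Best path: [0,0]→[0,1]→[0,2]→[1,2]→[1,3]→[2,3]
Cost: 1 + 5 + 8 + 5 + 5 + 4 = 28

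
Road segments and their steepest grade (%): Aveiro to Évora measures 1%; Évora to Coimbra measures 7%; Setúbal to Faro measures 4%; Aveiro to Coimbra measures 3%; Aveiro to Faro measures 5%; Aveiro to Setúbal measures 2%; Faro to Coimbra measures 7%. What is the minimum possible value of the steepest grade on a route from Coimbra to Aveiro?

3

Paths from Coimbra to Aveiro:
Coimbra → Évora → Aveiro: max(7, 1) = 7
Coimbra → Aveiro: max(3) = 3
Coimbra → Faro → Setúbal → Aveiro: max(7, 4, 2) = 7
Coimbra → Faro → Aveiro: max(7, 5) = 7
The minimum achievable maximum is 3%.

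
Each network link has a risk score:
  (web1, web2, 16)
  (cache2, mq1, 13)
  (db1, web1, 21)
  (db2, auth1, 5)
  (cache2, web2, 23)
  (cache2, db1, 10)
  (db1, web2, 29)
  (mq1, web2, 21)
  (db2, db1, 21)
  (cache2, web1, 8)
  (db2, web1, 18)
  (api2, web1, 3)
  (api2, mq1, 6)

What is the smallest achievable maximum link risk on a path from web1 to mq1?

6

Checking several routes:
web1 - api2 - mq1: max(3, 6) = 6
web1 - web2 - mq1: max(16, 21) = 21
web1 - cache2 - mq1: max(8, 13) = 13
web1 - db1 - cache2 - mq1: max(21, 10, 13) = 21
Smallest bottleneck: 6.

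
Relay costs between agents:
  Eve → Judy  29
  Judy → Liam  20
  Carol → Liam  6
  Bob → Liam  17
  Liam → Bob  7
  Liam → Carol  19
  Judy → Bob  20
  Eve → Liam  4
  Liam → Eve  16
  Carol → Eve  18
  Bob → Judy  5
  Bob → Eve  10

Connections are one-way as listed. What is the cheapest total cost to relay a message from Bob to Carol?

33

Routes from Bob to Carol:
Bob → Judy → Liam → Carol: 5 + 20 + 19 = 44
Bob → Eve → Liam → Carol: 10 + 4 + 19 = 33
Bob → Liam → Carol: 17 + 19 = 36
Bob → Eve → Judy → Liam → Carol: 10 + 29 + 20 + 19 = 78
Best route has total 33.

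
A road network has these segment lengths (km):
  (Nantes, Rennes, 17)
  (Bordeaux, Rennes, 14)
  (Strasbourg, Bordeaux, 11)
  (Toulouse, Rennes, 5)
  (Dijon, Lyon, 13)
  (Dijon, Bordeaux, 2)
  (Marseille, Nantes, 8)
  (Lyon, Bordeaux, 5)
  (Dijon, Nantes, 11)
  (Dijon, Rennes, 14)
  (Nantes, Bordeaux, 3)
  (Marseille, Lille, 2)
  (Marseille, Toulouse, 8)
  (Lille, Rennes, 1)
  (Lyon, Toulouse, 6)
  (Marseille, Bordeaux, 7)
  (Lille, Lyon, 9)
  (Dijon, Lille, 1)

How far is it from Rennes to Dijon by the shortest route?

2

Comparing a few candidate routes:
Rennes → Lille → Dijon: 1 + 1 = 2
Rennes → Dijon: 14
Rennes → Lille → Marseille → Bordeaux → Dijon: 1 + 2 + 7 + 2 = 12
Rennes → Lille → Marseille → Nantes → Bordeaux → Dijon: 1 + 2 + 8 + 3 + 2 = 16
Best route has total 2 km.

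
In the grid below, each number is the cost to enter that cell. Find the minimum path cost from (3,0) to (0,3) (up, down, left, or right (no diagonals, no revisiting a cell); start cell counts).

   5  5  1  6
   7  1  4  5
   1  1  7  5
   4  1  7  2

18

One optimal route is r3c0→r2c0→r2c1→r1c1→r1c2→r0c2→r0c3.
Its cost is 4 + 1 + 1 + 1 + 4 + 1 + 6 = 18.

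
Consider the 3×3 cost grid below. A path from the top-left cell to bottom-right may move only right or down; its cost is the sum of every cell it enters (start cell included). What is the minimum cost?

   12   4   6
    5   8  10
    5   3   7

Cheapest: (0,0) → (1,0) → (2,0) → (2,1) → (2,2)
  12 + 5 + 5 + 3 + 7 = 32

32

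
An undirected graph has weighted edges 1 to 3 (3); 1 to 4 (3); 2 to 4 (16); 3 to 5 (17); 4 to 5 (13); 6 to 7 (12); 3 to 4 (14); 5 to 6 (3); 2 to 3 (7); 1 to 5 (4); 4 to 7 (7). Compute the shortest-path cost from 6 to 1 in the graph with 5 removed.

22

Candidate routes:
6 - 7 - 4 - 2 - 3 - 1: 12 + 7 + 16 + 7 + 3 = 45
6 - 7 - 4 - 1: 12 + 7 + 3 = 22
6 - 7 - 4 - 3 - 1: 12 + 7 + 14 + 3 = 36
Shortest: 22.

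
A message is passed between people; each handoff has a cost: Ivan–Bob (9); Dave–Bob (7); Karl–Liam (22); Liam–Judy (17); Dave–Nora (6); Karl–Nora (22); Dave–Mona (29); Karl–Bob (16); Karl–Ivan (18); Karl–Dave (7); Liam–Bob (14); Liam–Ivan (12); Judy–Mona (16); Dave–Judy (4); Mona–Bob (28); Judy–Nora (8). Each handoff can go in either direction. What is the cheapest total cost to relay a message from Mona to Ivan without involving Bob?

Some routes from Mona to Ivan avoiding Bob:
Mona -> Judy -> Nora -> Dave -> Karl -> Ivan: 16 + 8 + 6 + 7 + 18 = 55
Mona -> Dave -> Karl -> Ivan: 29 + 7 + 18 = 54
Mona -> Judy -> Dave -> Karl -> Ivan: 16 + 4 + 7 + 18 = 45
Mona -> Judy -> Liam -> Ivan: 16 + 17 + 12 = 45
Best route has total 45.

45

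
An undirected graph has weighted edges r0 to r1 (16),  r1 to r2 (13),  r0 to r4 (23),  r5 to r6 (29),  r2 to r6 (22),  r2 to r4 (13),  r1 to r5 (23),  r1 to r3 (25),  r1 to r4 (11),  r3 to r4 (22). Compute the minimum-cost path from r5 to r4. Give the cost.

34

Some routes from r5 to r4:
r5 → r6 → r2 → r4: 29 + 22 + 13 = 64
r5 → r1 → r3 → r4: 23 + 25 + 22 = 70
r5 → r1 → r4: 23 + 11 = 34
r5 → r1 → r2 → r4: 23 + 13 + 13 = 49
r5 → r6 → r2 → r1 → r4: 29 + 22 + 13 + 11 = 75
r5 → r1 → r0 → r4: 23 + 16 + 23 = 62
Shortest: 34.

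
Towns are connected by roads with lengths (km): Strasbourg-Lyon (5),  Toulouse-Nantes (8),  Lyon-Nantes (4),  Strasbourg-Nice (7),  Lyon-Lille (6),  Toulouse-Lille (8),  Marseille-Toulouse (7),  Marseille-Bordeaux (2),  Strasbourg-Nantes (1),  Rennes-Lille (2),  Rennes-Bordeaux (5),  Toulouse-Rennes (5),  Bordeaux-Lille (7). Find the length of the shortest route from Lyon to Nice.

12

Comparing a few candidate routes:
Lyon→Nantes→Strasbourg→Nice: 4 + 1 + 7 = 12
Lyon→Lille→Rennes→Toulouse→Nantes→Strasbourg→Nice: 6 + 2 + 5 + 8 + 1 + 7 = 29
Lyon→Lille→Toulouse→Nantes→Strasbourg→Nice: 6 + 8 + 8 + 1 + 7 = 30
Lyon→Strasbourg→Nice: 5 + 7 = 12
Lyon→Lille→Bordeaux→Marseille→Toulouse→Nantes→Strasbourg→Nice: 6 + 7 + 2 + 7 + 8 + 1 + 7 = 38
Best route has total 12 km.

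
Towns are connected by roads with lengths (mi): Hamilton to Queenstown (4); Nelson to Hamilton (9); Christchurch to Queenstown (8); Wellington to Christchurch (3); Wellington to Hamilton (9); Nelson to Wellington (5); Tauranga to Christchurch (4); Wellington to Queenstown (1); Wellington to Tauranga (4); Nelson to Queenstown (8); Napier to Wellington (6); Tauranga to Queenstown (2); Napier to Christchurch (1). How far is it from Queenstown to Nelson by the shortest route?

Comparing a few candidate routes:
Queenstown → Hamilton → Nelson: 4 + 9 = 13
Queenstown → Nelson: 8
Queenstown → Tauranga → Wellington → Nelson: 2 + 4 + 5 = 11
Queenstown → Wellington → Nelson: 1 + 5 = 6
Best route has total 6 mi.

6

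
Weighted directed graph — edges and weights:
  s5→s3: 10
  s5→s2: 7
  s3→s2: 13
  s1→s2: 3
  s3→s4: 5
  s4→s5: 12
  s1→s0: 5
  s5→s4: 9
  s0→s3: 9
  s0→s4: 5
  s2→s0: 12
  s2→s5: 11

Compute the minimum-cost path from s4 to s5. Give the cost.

12

Paths from s4 to s5:
s4 - s5: 12
The minimum is 12.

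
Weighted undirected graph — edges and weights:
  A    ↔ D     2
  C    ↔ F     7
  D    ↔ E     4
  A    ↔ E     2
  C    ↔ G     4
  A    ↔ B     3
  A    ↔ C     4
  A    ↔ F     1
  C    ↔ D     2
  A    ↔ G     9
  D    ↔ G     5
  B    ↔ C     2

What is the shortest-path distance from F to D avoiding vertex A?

Paths from F to D avoiding A:
F - C - G - D: 7 + 4 + 5 = 16
F - C - D: 7 + 2 = 9
Shortest: 9.

9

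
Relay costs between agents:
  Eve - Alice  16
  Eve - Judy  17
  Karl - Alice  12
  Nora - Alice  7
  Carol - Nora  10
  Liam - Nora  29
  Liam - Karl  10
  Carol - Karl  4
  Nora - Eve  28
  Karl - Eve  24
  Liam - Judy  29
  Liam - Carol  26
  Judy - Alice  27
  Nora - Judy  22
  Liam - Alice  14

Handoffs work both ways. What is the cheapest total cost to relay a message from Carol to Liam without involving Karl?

26

Checking several routes:
Carol → Nora → Liam: 10 + 29 = 39
Carol → Nora → Judy → Liam: 10 + 22 + 29 = 61
Carol → Nora → Alice → Liam: 10 + 7 + 14 = 31
Carol → Liam: 26
Shortest: 26.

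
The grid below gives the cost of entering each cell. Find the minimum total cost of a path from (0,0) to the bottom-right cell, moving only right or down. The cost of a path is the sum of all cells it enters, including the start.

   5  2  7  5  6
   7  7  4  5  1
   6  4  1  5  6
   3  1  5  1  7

One optimal route is (0,0)→(0,1)→(0,2)→(1,2)→(2,2)→(2,3)→(3,3)→(3,4).
Its cost is 5 + 2 + 7 + 4 + 1 + 5 + 1 + 7 = 32.
(Top row then right column would cost 39.)

32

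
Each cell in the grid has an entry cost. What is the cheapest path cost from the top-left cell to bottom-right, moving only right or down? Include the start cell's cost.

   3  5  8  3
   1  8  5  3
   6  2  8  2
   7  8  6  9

31

Take [0,0] -> [1,0] -> [1,1] -> [1,2] -> [1,3] -> [2,3] -> [3,3] for a total of 3 + 1 + 8 + 5 + 3 + 2 + 9 = 31.
(Top row then right column would cost 33.)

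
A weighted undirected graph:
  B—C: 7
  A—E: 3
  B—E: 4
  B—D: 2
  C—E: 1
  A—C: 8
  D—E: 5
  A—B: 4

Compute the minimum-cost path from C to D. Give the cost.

Checking several routes:
C → E → A → B → D: 1 + 3 + 4 + 2 = 10
C → A → B → D: 8 + 4 + 2 = 14
C → B → D: 7 + 2 = 9
C → E → D: 1 + 5 = 6
C → E → B → D: 1 + 4 + 2 = 7
The minimum is 6.

6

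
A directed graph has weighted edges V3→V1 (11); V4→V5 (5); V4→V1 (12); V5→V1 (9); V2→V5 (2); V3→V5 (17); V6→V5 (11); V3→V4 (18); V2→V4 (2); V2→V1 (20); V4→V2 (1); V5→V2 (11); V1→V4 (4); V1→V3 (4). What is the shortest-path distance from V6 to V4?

Routes from V6 to V4:
V6 - V5 - V2 - V1 - V4: 11 + 11 + 20 + 4 = 46
V6 - V5 - V2 - V1 - V3 - V4: 11 + 11 + 20 + 4 + 18 = 64
V6 - V5 - V1 - V4: 11 + 9 + 4 = 24
V6 - V5 - V2 - V4: 11 + 11 + 2 = 24
V6 - V5 - V1 - V3 - V4: 11 + 9 + 4 + 18 = 42
The minimum is 24.

24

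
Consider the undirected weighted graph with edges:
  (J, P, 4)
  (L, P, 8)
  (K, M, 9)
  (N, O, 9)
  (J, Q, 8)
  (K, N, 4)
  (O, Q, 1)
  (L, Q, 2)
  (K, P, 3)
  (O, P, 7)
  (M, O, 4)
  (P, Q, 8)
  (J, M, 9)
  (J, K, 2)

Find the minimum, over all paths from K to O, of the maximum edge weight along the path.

7

Comparing a few candidate routes:
K - J - P - Q - O: max(2, 4, 8, 1) = 8
K - P - O: max(3, 7) = 7
K - J - P - O: max(2, 4, 7) = 7
K - J - P - L - Q - O: max(2, 4, 8, 2, 1) = 8
K - J - Q - O: max(2, 8, 1) = 8
Best route has worst link 7.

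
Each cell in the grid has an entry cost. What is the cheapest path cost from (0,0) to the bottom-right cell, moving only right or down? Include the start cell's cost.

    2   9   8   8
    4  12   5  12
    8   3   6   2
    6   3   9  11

Cheapest: [0,0]→[1,0]→[2,0]→[2,1]→[2,2]→[2,3]→[3,3]
  2 + 4 + 8 + 3 + 6 + 2 + 11 = 36

36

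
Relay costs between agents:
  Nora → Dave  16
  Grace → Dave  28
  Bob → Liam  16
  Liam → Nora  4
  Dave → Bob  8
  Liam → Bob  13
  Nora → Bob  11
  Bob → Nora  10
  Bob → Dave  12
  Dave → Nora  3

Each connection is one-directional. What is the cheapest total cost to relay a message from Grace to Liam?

52

Routes from Grace to Liam:
Grace → Dave → Nora → Bob → Liam: 28 + 3 + 11 + 16 = 58
Grace → Dave → Bob → Liam: 28 + 8 + 16 = 52
Shortest: 52.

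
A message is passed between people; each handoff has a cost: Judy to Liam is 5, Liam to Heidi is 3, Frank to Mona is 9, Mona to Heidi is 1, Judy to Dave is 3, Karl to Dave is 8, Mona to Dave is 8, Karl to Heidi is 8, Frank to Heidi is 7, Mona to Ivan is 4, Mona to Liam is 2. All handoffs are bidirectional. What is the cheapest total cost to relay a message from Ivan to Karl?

Comparing a few candidate routes:
Ivan → Mona → Heidi → Karl: 4 + 1 + 8 = 13
Ivan → Mona → Heidi → Liam → Judy → Dave → Karl: 4 + 1 + 3 + 5 + 3 + 8 = 24
Ivan → Mona → Liam → Judy → Dave → Karl: 4 + 2 + 5 + 3 + 8 = 22
Ivan → Mona → Dave → Karl: 4 + 8 + 8 = 20
Ivan → Mona → Frank → Heidi → Karl: 4 + 9 + 7 + 8 = 28
Ivan → Mona → Liam → Heidi → Karl: 4 + 2 + 3 + 8 = 17
The minimum is 13.

13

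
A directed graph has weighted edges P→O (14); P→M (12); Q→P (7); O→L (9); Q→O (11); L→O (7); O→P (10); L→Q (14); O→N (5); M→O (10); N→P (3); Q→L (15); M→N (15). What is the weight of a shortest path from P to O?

14

Candidate routes:
P-O: 14
P-M-O: 12 + 10 = 22
The minimum is 14.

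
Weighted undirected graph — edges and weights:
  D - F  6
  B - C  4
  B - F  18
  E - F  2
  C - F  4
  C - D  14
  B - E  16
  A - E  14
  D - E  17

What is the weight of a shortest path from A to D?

A few of the A→D routes:
A -> E -> F -> C -> D: 14 + 2 + 4 + 14 = 34
A -> E -> F -> D: 14 + 2 + 6 = 22
A -> E -> D: 14 + 17 = 31
The minimum is 22.

22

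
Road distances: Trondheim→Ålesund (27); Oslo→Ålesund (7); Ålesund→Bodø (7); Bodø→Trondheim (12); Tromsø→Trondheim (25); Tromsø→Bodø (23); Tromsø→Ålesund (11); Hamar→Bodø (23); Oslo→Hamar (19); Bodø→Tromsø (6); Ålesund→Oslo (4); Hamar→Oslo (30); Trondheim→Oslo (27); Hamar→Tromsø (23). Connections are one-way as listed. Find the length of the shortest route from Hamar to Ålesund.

Checking several routes:
Hamar-Bodø-Trondheim-Ålesund: 23 + 12 + 27 = 62
Hamar-Oslo-Ålesund: 30 + 7 = 37
Hamar-Bodø-Tromsø-Ålesund: 23 + 6 + 11 = 40
Hamar-Tromsø-Ålesund: 23 + 11 = 34
Hamar-Bodø-Trondheim-Oslo-Ålesund: 23 + 12 + 27 + 7 = 69
The minimum is 34.

34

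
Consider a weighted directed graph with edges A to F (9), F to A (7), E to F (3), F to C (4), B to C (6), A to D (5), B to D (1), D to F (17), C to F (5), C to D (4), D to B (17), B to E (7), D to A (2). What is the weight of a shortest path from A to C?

Candidate routes:
A-D-B-E-F-C: 5 + 17 + 7 + 3 + 4 = 36
A-F-C: 9 + 4 = 13
A-D-B-C: 5 + 17 + 6 = 28
A-D-F-C: 5 + 17 + 4 = 26
Shortest: 13.

13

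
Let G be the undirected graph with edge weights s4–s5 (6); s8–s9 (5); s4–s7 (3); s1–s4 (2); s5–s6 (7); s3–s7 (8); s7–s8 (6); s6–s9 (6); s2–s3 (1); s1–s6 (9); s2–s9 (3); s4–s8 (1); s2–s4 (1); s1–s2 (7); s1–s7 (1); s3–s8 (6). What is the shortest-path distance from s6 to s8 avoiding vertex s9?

Checking several routes:
s6 → s5 → s4 → s8: 7 + 6 + 1 = 14
s6 → s1 → s7 → s8: 9 + 1 + 6 = 16
s6 → s1 → s7 → s4 → s8: 9 + 1 + 3 + 1 = 14
s6 → s1 → s4 → s8: 9 + 2 + 1 = 12
The minimum is 12.

12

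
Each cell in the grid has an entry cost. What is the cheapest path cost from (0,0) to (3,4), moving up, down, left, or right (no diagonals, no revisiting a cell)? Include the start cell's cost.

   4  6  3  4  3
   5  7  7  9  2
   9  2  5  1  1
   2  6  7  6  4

27

Path r0c0 → r0c1 → r0c2 → r0c3 → r0c4 → r1c4 → r2c4 → r3c4: 4 + 6 + 3 + 4 + 3 + 2 + 1 + 4 = 27.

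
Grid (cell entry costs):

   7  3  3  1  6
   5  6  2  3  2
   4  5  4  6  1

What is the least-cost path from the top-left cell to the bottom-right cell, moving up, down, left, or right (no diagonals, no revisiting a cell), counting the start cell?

Best path: (0,0) -> (0,1) -> (0,2) -> (0,3) -> (1,3) -> (1,4) -> (2,4)
Cost: 7 + 3 + 3 + 1 + 3 + 2 + 1 = 20

20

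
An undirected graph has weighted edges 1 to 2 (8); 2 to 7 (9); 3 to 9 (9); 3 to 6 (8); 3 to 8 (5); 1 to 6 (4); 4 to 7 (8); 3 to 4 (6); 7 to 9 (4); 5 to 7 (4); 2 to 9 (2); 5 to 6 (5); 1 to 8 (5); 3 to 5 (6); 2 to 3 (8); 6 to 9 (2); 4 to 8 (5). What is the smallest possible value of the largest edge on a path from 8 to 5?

Some routes from 8 to 5:
8 → 1 → 6 → 5: max(5, 4, 5) = 5
8 → 3 → 5: max(5, 6) = 6
8 → 1 → 6 → 9 → 7 → 5: max(5, 4, 2, 4, 4) = 5
8 → 4 → 3 → 5: max(5, 6, 6) = 6
8 → 1 → 2 → 3 → 5: max(5, 8, 8, 6) = 8
Best route has worst link 5.

5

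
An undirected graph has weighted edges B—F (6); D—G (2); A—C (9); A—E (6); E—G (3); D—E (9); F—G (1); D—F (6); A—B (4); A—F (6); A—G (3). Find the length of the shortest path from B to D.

9

Checking several routes:
B → F → G → D: 6 + 1 + 2 = 9
B → F → D: 6 + 6 = 12
B → A → G → D: 4 + 3 + 2 = 9
Shortest: 9.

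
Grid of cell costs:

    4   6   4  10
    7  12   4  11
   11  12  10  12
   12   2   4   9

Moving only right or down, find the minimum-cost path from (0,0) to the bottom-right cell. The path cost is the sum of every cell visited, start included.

41

Take [0,0]→[0,1]→[0,2]→[1,2]→[2,2]→[3,2]→[3,3] for a total of 4 + 6 + 4 + 4 + 10 + 4 + 9 = 41.
(Top row then right column would cost 56.)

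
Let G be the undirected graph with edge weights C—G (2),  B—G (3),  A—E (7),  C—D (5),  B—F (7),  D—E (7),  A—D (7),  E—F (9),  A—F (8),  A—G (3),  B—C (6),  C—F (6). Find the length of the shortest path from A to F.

8

Checking several routes:
A-G-B-F: 3 + 3 + 7 = 13
A-F: 8
A-G-C-F: 3 + 2 + 6 = 11
The minimum is 8.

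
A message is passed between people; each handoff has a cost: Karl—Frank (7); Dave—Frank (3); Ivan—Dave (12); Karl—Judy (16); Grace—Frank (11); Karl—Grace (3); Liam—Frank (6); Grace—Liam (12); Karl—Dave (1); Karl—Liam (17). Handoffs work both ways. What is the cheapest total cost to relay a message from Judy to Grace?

A few of the Judy→Grace routes:
Judy→Karl→Grace: 16 + 3 = 19
Judy→Karl→Dave→Frank→Grace: 16 + 1 + 3 + 11 = 31
Judy→Karl→Frank→Grace: 16 + 7 + 11 = 34
Judy→Karl→Dave→Frank→Liam→Grace: 16 + 1 + 3 + 6 + 12 = 38
Shortest: 19.

19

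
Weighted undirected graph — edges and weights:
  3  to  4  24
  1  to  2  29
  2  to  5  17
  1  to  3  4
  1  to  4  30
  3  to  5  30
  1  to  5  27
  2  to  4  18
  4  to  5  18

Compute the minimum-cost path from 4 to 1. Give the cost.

28

Some routes from 4 to 1:
4 → 5 → 3 → 1: 18 + 30 + 4 = 52
4 → 3 → 1: 24 + 4 = 28
4 → 1: 30
4 → 2 → 1: 18 + 29 = 47
4 → 5 → 1: 18 + 27 = 45
4 → 2 → 5 → 1: 18 + 17 + 27 = 62
Shortest: 28.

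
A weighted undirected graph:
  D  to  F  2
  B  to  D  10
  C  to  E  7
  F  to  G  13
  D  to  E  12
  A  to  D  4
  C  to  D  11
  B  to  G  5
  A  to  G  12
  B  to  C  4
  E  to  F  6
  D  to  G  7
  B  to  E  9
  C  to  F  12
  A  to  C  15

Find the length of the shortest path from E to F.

A few of the E→F routes:
E - D - F: 12 + 2 = 14
E - C - D - F: 7 + 11 + 2 = 20
E - C - F: 7 + 12 = 19
E - B - D - F: 9 + 10 + 2 = 21
E - F: 6
Shortest: 6.

6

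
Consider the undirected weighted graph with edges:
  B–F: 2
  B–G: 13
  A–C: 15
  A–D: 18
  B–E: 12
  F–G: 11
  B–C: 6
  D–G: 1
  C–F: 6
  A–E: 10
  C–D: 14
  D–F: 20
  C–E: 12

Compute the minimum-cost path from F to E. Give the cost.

14

Checking several routes:
F → C → B → E: 6 + 6 + 12 = 24
F → B → C → E: 2 + 6 + 12 = 20
F → C → A → E: 6 + 15 + 10 = 31
F → B → C → A → E: 2 + 6 + 15 + 10 = 33
F → B → E: 2 + 12 = 14
F → C → E: 6 + 12 = 18
Best route has total 14.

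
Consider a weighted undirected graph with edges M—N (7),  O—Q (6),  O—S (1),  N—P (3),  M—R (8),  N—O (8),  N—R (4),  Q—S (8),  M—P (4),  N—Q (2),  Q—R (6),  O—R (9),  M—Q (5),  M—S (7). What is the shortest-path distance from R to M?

Comparing a few candidate routes:
R → N → Q → M: 4 + 2 + 5 = 11
R → N → P → M: 4 + 3 + 4 = 11
R → M: 8
R → Q → N → P → M: 6 + 2 + 3 + 4 = 15
R → Q → M: 6 + 5 = 11
R → N → M: 4 + 7 = 11
Shortest: 8.

8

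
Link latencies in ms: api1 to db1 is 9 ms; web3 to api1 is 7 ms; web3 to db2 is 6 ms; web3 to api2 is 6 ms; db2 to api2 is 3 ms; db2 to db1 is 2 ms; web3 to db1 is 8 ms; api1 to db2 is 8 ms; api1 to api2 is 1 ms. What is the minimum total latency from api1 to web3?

7

Checking several routes:
api1 → web3: 7
api1 → api2 → db2 → db1 → web3: 1 + 3 + 2 + 8 = 14
api1 → db2 → web3: 8 + 6 = 14
api1 → api2 → web3: 1 + 6 = 7
api1 → api2 → db2 → web3: 1 + 3 + 6 = 10
api1 → db1 → db2 → web3: 9 + 2 + 6 = 17
Shortest: 7 ms.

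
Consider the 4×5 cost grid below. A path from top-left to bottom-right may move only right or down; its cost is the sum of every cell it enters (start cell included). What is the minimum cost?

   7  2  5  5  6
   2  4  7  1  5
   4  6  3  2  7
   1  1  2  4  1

22

Path r0c0 -> r1c0 -> r2c0 -> r3c0 -> r3c1 -> r3c2 -> r3c3 -> r3c4: 7 + 2 + 4 + 1 + 1 + 2 + 4 + 1 = 22.
For comparison, the top-then-right route costs 38.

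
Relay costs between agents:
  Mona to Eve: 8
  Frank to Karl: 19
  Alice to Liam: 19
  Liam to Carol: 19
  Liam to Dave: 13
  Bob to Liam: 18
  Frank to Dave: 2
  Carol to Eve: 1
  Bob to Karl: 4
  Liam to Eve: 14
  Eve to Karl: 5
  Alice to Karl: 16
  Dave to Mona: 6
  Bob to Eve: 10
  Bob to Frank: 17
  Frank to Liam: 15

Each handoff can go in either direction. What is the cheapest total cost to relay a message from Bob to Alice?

20

A few of the Bob→Alice routes:
Bob → Eve → Karl → Alice: 10 + 5 + 16 = 31
Bob → Liam → Alice: 18 + 19 = 37
Bob → Karl → Alice: 4 + 16 = 20
The minimum is 20.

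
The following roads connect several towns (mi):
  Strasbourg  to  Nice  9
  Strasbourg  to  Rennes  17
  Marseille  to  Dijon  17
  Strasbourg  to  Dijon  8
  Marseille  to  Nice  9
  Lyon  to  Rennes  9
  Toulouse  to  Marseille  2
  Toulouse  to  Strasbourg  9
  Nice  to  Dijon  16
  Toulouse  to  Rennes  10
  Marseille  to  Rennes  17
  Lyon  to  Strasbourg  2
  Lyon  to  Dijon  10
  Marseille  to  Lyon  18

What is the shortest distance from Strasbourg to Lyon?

2

Comparing a few candidate routes:
Strasbourg - Rennes - Lyon: 17 + 9 = 26
Strasbourg - Toulouse - Rennes - Lyon: 9 + 10 + 9 = 28
Strasbourg - Dijon - Lyon: 8 + 10 = 18
Strasbourg - Toulouse - Marseille - Lyon: 9 + 2 + 18 = 29
Strasbourg - Lyon: 2
The minimum is 2 mi.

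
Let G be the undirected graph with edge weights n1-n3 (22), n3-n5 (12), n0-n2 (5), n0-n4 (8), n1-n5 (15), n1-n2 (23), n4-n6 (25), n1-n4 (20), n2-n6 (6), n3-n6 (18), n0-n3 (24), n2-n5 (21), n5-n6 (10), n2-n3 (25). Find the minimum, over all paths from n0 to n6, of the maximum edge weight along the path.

6

A few of the n0→n6 routes:
n0→n4→n1→n5→n6: max(8, 20, 15, 10) = 20
n0→n2→n6: max(5, 6) = 6
n0→n4→n1→n5→n3→n6: max(8, 20, 15, 12, 18) = 20
The minimum achievable maximum is 6.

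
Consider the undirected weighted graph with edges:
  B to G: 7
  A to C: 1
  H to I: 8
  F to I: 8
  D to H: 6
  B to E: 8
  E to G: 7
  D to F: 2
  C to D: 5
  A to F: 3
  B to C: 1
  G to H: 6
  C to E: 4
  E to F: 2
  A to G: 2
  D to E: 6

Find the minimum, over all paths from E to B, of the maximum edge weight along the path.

Comparing a few candidate routes:
E→C→B: max(4, 1) = 4
E→D→C→B: max(6, 5, 1) = 6
E→D→H→G→A→C→B: max(6, 6, 6, 2, 1, 1) = 6
E→F→D→C→B: max(2, 2, 5, 1) = 5
E→F→A→C→B: max(2, 3, 1, 1) = 3
E→D→F→A→C→B: max(6, 2, 3, 1, 1) = 6
Smallest bottleneck: 3.

3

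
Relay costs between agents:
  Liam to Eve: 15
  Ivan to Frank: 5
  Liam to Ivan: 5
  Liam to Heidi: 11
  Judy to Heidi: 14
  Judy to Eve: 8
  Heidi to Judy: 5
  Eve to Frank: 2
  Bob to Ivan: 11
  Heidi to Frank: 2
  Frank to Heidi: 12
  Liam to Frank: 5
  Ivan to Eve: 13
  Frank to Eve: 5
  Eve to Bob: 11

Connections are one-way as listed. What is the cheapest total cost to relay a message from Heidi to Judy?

Paths from Heidi to Judy:
Heidi→Judy: 5
Shortest: 5.

5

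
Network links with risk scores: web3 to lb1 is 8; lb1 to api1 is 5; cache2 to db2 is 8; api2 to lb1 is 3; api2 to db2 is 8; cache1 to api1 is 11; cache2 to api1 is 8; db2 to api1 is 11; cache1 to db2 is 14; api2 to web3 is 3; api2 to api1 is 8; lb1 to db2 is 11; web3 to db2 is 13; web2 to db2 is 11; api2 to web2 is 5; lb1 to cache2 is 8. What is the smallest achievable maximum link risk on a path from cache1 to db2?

11

Comparing a few candidate routes:
cache1 → api1 → db2: max(11, 11) = 11
cache1 → api1 → cache2 → lb1 → api2 → web2 → db2: max(11, 8, 8, 3, 5, 11) = 11
cache1 → api1 → cache2 → lb1 → web3 → api2 → web2 → db2: max(11, 8, 8, 8, 3, 5, 11) = 11
cache1 → api1 → cache2 → db2: max(11, 8, 8) = 11
cache1 → api1 → cache2 → lb1 → web3 → api2 → db2: max(11, 8, 8, 8, 3, 8) = 11
cache1 → api1 → cache2 → lb1 → api2 → db2: max(11, 8, 8, 3, 8) = 11
The minimum achievable maximum is 11.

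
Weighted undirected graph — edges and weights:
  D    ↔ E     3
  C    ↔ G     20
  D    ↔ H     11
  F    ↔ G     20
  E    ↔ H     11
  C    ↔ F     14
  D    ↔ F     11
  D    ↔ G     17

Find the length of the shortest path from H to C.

36

Some routes from H to C:
H - E - D - F - C: 11 + 3 + 11 + 14 = 39
H - D - F - G - C: 11 + 11 + 20 + 20 = 62
H - E - D - G - C: 11 + 3 + 17 + 20 = 51
H - D - G - C: 11 + 17 + 20 = 48
H - D - G - F - C: 11 + 17 + 20 + 14 = 62
H - D - F - C: 11 + 11 + 14 = 36
Shortest: 36.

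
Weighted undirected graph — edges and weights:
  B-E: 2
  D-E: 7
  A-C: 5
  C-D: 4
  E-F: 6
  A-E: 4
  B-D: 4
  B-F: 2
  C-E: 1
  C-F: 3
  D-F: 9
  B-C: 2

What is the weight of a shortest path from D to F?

6

Comparing a few candidate routes:
D - B - C - F: 4 + 2 + 3 = 9
D - C - F: 4 + 3 = 7
D - C - B - F: 4 + 2 + 2 = 8
D - F: 9
D - C - E - B - F: 4 + 1 + 2 + 2 = 9
D - B - F: 4 + 2 = 6
Best route has total 6.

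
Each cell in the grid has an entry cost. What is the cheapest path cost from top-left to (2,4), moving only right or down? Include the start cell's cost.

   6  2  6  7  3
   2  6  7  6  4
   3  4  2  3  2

22

Take [0,0]→[1,0]→[2,0]→[2,1]→[2,2]→[2,3]→[2,4] for a total of 6 + 2 + 3 + 4 + 2 + 3 + 2 = 22.
For comparison, the top-then-right route costs 30.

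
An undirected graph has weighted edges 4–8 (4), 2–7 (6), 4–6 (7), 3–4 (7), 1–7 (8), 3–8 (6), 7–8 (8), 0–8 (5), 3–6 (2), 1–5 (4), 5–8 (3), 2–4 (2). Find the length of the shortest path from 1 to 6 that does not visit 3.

Candidate routes:
1 → 7 → 8 → 4 → 6: 8 + 8 + 4 + 7 = 27
1 → 5 → 8 → 4 → 6: 4 + 3 + 4 + 7 = 18
1 → 7 → 2 → 4 → 6: 8 + 6 + 2 + 7 = 23
1 → 5 → 8 → 7 → 2 → 4 → 6: 4 + 3 + 8 + 6 + 2 + 7 = 30
Shortest: 18.

18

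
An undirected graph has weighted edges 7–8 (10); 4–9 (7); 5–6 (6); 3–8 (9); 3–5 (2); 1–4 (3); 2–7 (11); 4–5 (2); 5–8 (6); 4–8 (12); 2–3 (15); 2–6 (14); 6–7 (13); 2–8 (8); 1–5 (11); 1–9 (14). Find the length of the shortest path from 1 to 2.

Some routes from 1 to 2:
1 -> 4 -> 5 -> 3 -> 8 -> 2: 3 + 2 + 2 + 9 + 8 = 24
1 -> 4 -> 5 -> 8 -> 2: 3 + 2 + 6 + 8 = 19
1 -> 4 -> 5 -> 3 -> 2: 3 + 2 + 2 + 15 = 22
1 -> 4 -> 5 -> 6 -> 2: 3 + 2 + 6 + 14 = 25
1 -> 4 -> 8 -> 2: 3 + 12 + 8 = 23
Best route has total 19.

19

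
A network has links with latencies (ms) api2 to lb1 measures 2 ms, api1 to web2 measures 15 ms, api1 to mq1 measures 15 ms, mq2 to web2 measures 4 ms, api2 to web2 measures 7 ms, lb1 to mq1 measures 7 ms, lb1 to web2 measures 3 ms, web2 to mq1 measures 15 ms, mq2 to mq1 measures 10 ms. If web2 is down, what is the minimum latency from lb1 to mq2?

17

Candidate routes:
lb1-mq1-mq2: 7 + 10 = 17
Best route has total 17 ms.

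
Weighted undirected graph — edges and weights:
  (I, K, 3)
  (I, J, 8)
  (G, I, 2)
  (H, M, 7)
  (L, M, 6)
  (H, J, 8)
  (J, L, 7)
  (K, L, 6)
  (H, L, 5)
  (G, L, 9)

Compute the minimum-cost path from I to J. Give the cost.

8

Checking several routes:
I-K-L-H-J: 3 + 6 + 5 + 8 = 22
I-J: 8
I-G-L-J: 2 + 9 + 7 = 18
I-K-L-J: 3 + 6 + 7 = 16
The minimum is 8.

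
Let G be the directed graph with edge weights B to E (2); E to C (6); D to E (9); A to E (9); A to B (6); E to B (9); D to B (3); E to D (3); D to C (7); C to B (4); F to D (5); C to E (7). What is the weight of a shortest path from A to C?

14

Candidate routes:
A -> B -> E -> C: 6 + 2 + 6 = 14
A -> E -> D -> C: 9 + 3 + 7 = 19
A -> B -> E -> D -> C: 6 + 2 + 3 + 7 = 18
A -> E -> C: 9 + 6 = 15
Best route has total 14.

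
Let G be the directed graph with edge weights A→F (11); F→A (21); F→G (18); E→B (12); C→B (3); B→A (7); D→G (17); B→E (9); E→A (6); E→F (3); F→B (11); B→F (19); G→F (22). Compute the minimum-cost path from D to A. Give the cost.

Candidate routes:
D - G - F - A: 17 + 22 + 21 = 60
D - G - F - B - A: 17 + 22 + 11 + 7 = 57
D - G - F - B - E - A: 17 + 22 + 11 + 9 + 6 = 65
The minimum is 57.

57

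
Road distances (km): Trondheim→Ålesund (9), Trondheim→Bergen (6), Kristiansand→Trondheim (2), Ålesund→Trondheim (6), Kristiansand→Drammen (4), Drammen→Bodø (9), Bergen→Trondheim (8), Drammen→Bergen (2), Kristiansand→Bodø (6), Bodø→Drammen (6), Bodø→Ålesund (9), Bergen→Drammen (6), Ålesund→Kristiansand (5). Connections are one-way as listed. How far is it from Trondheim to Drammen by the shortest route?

Routes from Trondheim to Drammen:
Trondheim -> Ålesund -> Kristiansand -> Drammen: 9 + 5 + 4 = 18
Trondheim -> Ålesund -> Kristiansand -> Bodø -> Drammen: 9 + 5 + 6 + 6 = 26
Trondheim -> Bergen -> Drammen: 6 + 6 = 12
The minimum is 12 km.

12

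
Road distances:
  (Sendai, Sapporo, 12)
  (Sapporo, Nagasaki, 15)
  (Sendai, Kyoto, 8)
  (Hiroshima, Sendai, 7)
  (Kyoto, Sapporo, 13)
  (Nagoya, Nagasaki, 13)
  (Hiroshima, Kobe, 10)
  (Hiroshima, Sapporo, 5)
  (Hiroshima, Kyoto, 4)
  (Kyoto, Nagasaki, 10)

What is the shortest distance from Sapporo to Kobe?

Some routes from Sapporo to Kobe:
Sapporo-Sendai-Kyoto-Hiroshima-Kobe: 12 + 8 + 4 + 10 = 34
Sapporo-Sendai-Hiroshima-Kobe: 12 + 7 + 10 = 29
Sapporo-Hiroshima-Kobe: 5 + 10 = 15
Sapporo-Kyoto-Hiroshima-Kobe: 13 + 4 + 10 = 27
Shortest: 15.

15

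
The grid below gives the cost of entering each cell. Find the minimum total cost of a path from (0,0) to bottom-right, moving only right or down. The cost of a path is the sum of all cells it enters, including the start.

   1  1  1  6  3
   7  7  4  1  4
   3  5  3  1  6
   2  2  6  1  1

11

Path r0c0 -> r0c1 -> r0c2 -> r1c2 -> r1c3 -> r2c3 -> r3c3 -> r3c4: 1 + 1 + 1 + 4 + 1 + 1 + 1 + 1 = 11.
For comparison, the top-then-right route costs 23.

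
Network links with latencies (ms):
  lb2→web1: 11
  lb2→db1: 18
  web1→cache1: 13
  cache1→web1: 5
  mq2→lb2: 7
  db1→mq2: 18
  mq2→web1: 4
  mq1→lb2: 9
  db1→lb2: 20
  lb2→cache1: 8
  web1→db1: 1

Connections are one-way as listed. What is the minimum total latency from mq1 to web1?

Paths from mq1 to web1:
mq1 → lb2 → db1 → mq2 → web1: 9 + 18 + 18 + 4 = 49
mq1 → lb2 → web1: 9 + 11 = 20
mq1 → lb2 → cache1 → web1: 9 + 8 + 5 = 22
The minimum is 20 ms.

20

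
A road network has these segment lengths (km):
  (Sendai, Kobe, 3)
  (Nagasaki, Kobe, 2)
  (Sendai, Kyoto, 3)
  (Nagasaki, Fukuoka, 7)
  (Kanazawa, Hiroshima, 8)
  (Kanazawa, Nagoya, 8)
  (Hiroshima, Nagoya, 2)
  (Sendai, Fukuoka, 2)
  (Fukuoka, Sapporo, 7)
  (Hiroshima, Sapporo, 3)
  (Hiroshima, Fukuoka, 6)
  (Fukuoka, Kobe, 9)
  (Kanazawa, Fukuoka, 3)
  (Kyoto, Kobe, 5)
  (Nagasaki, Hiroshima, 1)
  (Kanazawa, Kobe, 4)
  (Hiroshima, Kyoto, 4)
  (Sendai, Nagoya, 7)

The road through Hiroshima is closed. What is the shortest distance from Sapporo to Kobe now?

Some routes from Sapporo to Kobe avoiding Hiroshima:
Sapporo -> Fukuoka -> Nagasaki -> Kobe: 7 + 7 + 2 = 16
Sapporo -> Fukuoka -> Kanazawa -> Kobe: 7 + 3 + 4 = 14
Sapporo -> Fukuoka -> Sendai -> Kobe: 7 + 2 + 3 = 12
Sapporo -> Fukuoka -> Kobe: 7 + 9 = 16
Shortest: 12 km.

12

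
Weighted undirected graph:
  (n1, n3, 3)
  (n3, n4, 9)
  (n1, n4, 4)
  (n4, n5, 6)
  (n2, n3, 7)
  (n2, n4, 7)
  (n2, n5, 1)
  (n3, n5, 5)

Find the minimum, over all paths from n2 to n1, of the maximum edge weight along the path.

Comparing a few candidate routes:
n2-n5-n3-n1: max(1, 5, 3) = 5
n2-n3-n1: max(7, 3) = 7
n2-n5-n4-n1: max(1, 6, 4) = 6
Smallest bottleneck: 5.

5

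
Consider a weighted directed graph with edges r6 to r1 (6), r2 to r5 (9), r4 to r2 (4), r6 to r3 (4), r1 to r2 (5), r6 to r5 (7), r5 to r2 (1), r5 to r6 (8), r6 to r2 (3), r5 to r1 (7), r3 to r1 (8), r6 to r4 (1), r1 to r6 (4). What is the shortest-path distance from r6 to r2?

Paths from r6 to r2:
r6 → r5 → r2: 7 + 1 = 8
r6 → r4 → r2: 1 + 4 = 5
r6 → r2: 3
r6 → r1 → r2: 6 + 5 = 11
r6 → r5 → r1 → r2: 7 + 7 + 5 = 19
r6 → r3 → r1 → r2: 4 + 8 + 5 = 17
The minimum is 3.

3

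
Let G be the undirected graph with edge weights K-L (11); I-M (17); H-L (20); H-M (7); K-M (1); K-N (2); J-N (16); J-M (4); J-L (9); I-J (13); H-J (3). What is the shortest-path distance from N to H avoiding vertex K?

Candidate routes:
N→J→H: 16 + 3 = 19
N→J→M→H: 16 + 4 + 7 = 27
N→J→L→H: 16 + 9 + 20 = 45
N→J→I→M→H: 16 + 13 + 17 + 7 = 53
The minimum is 19.

19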